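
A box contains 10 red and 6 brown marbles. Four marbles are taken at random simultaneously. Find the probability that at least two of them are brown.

89/182

Sum the hypergeometric tail for j = 2,…,4 brown marbles.
Favorable = C(6,2)·C(10,2) + C(6,3)·C(10,1) + C(6,4)·C(10,0) = 890; total = C(16,4) = 1820.
P = 890/1820 = 89/182 ≈ 0.4890.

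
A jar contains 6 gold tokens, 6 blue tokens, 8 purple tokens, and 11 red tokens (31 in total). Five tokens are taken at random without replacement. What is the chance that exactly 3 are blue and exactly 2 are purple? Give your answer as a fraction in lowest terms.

Unordered draws without replacement: count favorable combinations over C(31,5).
Favorable = C(6,0) · C(6,3) · C(8,2) · C(11,0) = 560; total = C(31,5) = 169911.
P = 560/169911 = 80/24273 ≈ 0.0033.

80/24273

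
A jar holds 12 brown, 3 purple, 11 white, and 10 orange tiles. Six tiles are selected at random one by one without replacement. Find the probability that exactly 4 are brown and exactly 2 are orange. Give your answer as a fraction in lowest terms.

Unordered draws without replacement: count favorable combinations over C(36,6).
Favorable = C(12,4) · C(3,0) · C(11,0) · C(10,2) = 22275; total = C(36,6) = 1947792.
P = 22275/1947792 = 675/59024 ≈ 0.0114.

675/59024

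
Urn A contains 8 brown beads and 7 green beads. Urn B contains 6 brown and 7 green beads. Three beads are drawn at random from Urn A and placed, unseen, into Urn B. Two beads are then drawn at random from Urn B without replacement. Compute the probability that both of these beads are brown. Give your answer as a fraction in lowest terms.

Condition on how many of the transferred beads are brown (from Urn A: 8 brown of 15; then Urn B has 16 total).
  0 brown: C(8,0)C(7,3)/C(15,3) = 1/13; then P = C(6,2)/C(16,2) = 1/8
  1 brown: C(8,1)C(7,2)/C(15,3) = 24/65; then P = C(7,2)/C(16,2) = 7/40
  2 brown: C(8,2)C(7,1)/C(15,3) = 28/65; then P = C(8,2)/C(16,2) = 7/30
  3 brown: C(8,3)C(7,0)/C(15,3) = 8/65; then P = C(9,2)/C(16,2) = 3/10
P(both brown) = 127/600 ≈ 0.2117.

127/600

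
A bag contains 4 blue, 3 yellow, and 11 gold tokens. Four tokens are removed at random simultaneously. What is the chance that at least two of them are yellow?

Sum the hypergeometric tail for j = 2,…,3 yellow tokens.
Favorable = C(3,2)·C(15,2) + C(3,3)·C(15,1) = 330; total = C(18,4) = 3060.
P = 330/3060 = 11/102 ≈ 0.1078.

11/102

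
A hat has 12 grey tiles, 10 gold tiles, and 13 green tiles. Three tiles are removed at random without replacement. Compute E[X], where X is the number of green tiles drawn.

By linearity of expectation, E[X] = Σ P(draw i is green); by symmetry each draw (even without replacement) has P(green) = 13/35.
E[X] = 3 · 13/35 = 39/35 ≈ 1.1143.

39/35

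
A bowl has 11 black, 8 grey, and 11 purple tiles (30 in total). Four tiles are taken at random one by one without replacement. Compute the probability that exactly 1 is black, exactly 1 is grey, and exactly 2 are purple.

Unordered draws without replacement: count favorable combinations over C(30,4).
Favorable = C(11,1) · C(8,1) · C(11,2) = 4840; total = C(30,4) = 27405.
P = 4840/27405 = 968/5481 ≈ 0.1766.

968/5481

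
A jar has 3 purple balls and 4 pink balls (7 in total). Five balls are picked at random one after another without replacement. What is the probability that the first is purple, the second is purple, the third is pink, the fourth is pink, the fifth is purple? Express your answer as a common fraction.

1/35

Multiply the conditional probability of each draw in order, without replacement, so each draw removes one from its color and from the total.
P = (3/7) · (2/6) · (4/5) · (3/4) · (1/3) = 1/35 ≈ 0.0286.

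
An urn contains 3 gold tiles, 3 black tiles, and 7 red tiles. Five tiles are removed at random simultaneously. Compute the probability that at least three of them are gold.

5/143

Sum the hypergeometric tail for j = 3,…,3 gold tiles.
Favorable = C(3,3)·C(10,2) = 45; total = C(13,5) = 1287.
P = 45/1287 = 5/143 ≈ 0.0350.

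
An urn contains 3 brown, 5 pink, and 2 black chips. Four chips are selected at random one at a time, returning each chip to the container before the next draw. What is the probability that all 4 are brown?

81/10000

Multiply the conditional probability of each draw in order, with replacement (the composition resets each draw).
P = (3/10) · (3/10) · (3/10) · (3/10) = 81/10000 ≈ 0.0081.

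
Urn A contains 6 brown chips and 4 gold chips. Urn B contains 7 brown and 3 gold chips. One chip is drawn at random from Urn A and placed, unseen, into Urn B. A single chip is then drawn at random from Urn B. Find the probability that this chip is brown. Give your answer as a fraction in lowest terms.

38/55

Condition on how many of the transferred chips are brown (from Urn A: 6 brown of 10; then Urn B has 11 total).
  0 brown: C(6,0)C(4,1)/C(10,1) = 2/5; then P = 7/11
  1 brown: C(6,1)C(4,0)/C(10,1) = 3/5; then P = 8/11
P(brown from Urn B) = 38/55 ≈ 0.6909.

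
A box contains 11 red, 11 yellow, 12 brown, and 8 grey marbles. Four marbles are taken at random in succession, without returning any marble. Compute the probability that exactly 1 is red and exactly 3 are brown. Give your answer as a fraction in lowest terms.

242/11193

Unordered draws without replacement: count favorable combinations over C(42,4).
Favorable = C(11,1) · C(11,0) · C(12,3) · C(8,0) = 2420; total = C(42,4) = 111930.
P = 2420/111930 = 242/11193 ≈ 0.0216.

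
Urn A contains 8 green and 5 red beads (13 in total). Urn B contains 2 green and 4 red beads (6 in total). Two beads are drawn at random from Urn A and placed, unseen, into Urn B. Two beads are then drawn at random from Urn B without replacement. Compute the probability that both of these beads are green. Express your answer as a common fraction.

Condition on how many of the transferred beads are green (from Urn A: 8 green of 13; then Urn B has 8 total).
  0 green: C(8,0)C(5,2)/C(13,2) = 5/39; then P = C(2,2)/C(8,2) = 1/28
  1 green: C(8,1)C(5,1)/C(13,2) = 20/39; then P = C(3,2)/C(8,2) = 3/28
  2 green: C(8,2)C(5,0)/C(13,2) = 14/39; then P = C(4,2)/C(8,2) = 3/14
P(both green) = 149/1092 ≈ 0.1364.

149/1092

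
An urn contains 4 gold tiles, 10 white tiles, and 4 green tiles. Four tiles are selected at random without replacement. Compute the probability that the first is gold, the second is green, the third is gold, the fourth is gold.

1/765

Multiply the conditional probability of each draw in order, without replacement, so each draw removes one from its color and from the total.
P = (4/18) · (4/17) · (3/16) · (2/15) = 1/765 ≈ 0.0013.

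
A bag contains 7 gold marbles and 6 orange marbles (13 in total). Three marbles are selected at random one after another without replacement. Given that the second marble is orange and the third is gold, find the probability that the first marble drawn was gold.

6/11

P(first=gold and the second marble is orange and the third is gold) = (7/13)·(6/12)·(6/11) = 21/143.
P(E) = Σ over first color = 21/143 + 35/286 = 7/26.
By Bayes, P(first=gold | E) = 21/143 / 7/26 = 6/11 ≈ 0.5455.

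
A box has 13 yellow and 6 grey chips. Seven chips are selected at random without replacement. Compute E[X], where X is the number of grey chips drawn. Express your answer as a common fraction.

By linearity of expectation, E[X] = Σ P(draw i is grey); by symmetry each draw (even without replacement) has P(grey) = 6/19.
E[X] = 7 · 6/19 = 42/19 ≈ 2.2105.

42/19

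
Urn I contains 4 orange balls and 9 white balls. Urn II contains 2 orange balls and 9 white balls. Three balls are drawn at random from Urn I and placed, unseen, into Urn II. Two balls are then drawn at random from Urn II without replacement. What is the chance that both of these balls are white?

Condition on how many of the transferred balls are white (from Urn I: 9 white of 13; then Urn II has 14 total).
  0 white: C(9,0)C(4,3)/C(13,3) = 2/143; then P = C(9,2)/C(14,2) = 36/91
  1 white: C(9,1)C(4,2)/C(13,3) = 27/143; then P = C(10,2)/C(14,2) = 45/91
  2 white: C(9,2)C(4,1)/C(13,3) = 72/143; then P = C(11,2)/C(14,2) = 55/91
  3 white: C(9,3)C(4,0)/C(13,3) = 42/143; then P = C(12,2)/C(14,2) = 66/91
P(both white) = 729/1183 ≈ 0.6162.

729/1183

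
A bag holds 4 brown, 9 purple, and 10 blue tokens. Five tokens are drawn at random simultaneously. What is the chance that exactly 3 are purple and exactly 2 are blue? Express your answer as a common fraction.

540/4807

Unordered draws without replacement: count favorable combinations over C(23,5).
Favorable = C(4,0) · C(9,3) · C(10,2) = 3780; total = C(23,5) = 33649.
P = 3780/33649 = 540/4807 ≈ 0.1123.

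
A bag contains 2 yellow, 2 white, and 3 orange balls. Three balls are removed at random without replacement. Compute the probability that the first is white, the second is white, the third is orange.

1/35

Multiply the conditional probability of each draw in order, without replacement, so each draw removes one from its color and from the total.
P = (2/7) · (1/6) · (3/5) = 1/35 ≈ 0.0286.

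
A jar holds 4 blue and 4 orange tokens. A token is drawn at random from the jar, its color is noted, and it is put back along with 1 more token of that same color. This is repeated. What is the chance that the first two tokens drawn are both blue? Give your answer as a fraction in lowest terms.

After a blue draw the jar holds 5 blue out of 9.
P = (4/8)·(5/9) = 5/18 ≈ 0.2778.

5/18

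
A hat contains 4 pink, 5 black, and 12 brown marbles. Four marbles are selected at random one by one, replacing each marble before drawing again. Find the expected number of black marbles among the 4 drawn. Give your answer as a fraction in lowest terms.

By linearity of expectation, E[X] = Σ P(draw i is black); each independent draw has P(black) = 5/21.
E[X] = 4 · 5/21 = 20/21 ≈ 0.9524.

20/21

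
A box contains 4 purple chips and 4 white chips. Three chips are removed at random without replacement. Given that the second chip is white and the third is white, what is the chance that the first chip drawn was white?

P(first=white and the second chip is white and the third is white) = (4/8)·(3/7)·(2/6) = 1/14.
P(E) = Σ over first color = 1/7 + 1/14 = 3/14.
By Bayes, P(first=white | E) = 1/14 / 3/14 = 1/3 ≈ 0.3333.

1/3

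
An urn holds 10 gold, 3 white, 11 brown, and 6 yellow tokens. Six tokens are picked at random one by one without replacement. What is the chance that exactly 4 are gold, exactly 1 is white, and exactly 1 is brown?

Unordered draws without replacement: count favorable combinations over C(30,6).
Favorable = C(10,4) · C(3,1) · C(11,1) · C(6,0) = 6930; total = C(30,6) = 593775.
P = 6930/593775 = 22/1885 ≈ 0.0117.

22/1885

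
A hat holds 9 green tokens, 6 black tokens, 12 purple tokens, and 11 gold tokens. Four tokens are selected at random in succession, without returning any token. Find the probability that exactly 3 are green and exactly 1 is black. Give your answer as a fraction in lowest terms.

24/3515

Unordered draws without replacement: count favorable combinations over C(38,4).
Favorable = C(9,3) · C(6,1) · C(12,0) · C(11,0) = 504; total = C(38,4) = 73815.
P = 504/73815 = 24/3515 ≈ 0.0068.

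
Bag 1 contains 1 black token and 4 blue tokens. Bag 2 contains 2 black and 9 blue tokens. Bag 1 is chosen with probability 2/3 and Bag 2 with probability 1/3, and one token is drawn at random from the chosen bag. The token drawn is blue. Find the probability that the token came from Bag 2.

P(blue | Bag 1) = 4/5; P(blue | Bag 2) = 9/11.
P(blue) = 2/3·4/5 + 1/3·9/11 = 133/165.
By Bayes' rule, P(Bag 2 | blue) = 3/11 / 133/165 = 45/133 ≈ 0.3383.

45/133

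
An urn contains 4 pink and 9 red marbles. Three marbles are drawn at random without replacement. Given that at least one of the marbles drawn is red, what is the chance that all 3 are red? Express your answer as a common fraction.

P(all 3 red) = C(9,3)/C(13,3) = 42/143; P(at least one red) = 1 − C(4,3)/C(13,3) = 141/143.
Since 'all 3 red' ⊆ 'at least one red', P(all 3 | at least one) = 42/143 / 141/143 = 14/47 ≈ 0.2979.

14/47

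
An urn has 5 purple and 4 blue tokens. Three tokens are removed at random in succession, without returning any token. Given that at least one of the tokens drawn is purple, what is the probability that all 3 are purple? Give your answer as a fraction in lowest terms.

1/8

P(all 3 purple) = C(5,3)/C(9,3) = 5/42; P(at least one purple) = 1 − C(4,3)/C(9,3) = 20/21.
Since 'all 3 purple' ⊆ 'at least one purple', P(all 3 | at least one) = 5/42 / 20/21 = 1/8 ≈ 0.1250.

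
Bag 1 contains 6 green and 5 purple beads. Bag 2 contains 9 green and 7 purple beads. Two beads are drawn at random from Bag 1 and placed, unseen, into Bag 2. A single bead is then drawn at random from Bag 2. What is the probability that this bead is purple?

Condition on how many of the transferred beads are purple (from Bag 1: 5 purple of 11; then Bag 2 has 18 total).
  0 purple: C(5,0)C(6,2)/C(11,2) = 3/11; then P = 7/18
  1 purple: C(5,1)C(6,1)/C(11,2) = 6/11; then P = 8/18
  2 purple: C(5,2)C(6,0)/C(11,2) = 2/11; then P = 9/18
P(purple from Bag 2) = 29/66 ≈ 0.4394.

29/66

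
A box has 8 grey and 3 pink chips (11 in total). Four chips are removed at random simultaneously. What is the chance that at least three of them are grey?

119/165

Sum the hypergeometric tail for j = 3,…,4 grey chips.
Favorable = C(8,3)·C(3,1) + C(8,4)·C(3,0) = 238; total = C(11,4) = 330.
P = 238/330 = 119/165 ≈ 0.7212.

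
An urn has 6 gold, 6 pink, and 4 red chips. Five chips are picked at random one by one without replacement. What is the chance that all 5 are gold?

1/728

Unordered draws without replacement: count favorable combinations over C(16,5).
Favorable = C(6,5) · C(6,0) · C(4,0) = 6; total = C(16,5) = 4368.
P = 6/4368 = 1/728 ≈ 0.0014.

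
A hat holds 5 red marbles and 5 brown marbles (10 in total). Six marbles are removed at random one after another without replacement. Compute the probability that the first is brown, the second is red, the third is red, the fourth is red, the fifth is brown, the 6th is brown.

Multiply the conditional probability of each draw in order, without replacement, so each draw removes one from its color and from the total.
P = (5/10) · (5/9) · (4/8) · (3/7) · (4/6) · (3/5) = 1/42 ≈ 0.0238.

1/42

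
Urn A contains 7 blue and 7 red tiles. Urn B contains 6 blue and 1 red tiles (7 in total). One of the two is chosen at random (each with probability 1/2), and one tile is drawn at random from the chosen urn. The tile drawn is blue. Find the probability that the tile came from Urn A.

7/19

P(blue | Urn A) = 1/2; P(blue | Urn B) = 6/7.
P(blue) = 1/2·1/2 + 1/2·6/7 = 19/28.
By Bayes' rule, P(Urn A | blue) = 1/4 / 19/28 = 7/19 ≈ 0.3684.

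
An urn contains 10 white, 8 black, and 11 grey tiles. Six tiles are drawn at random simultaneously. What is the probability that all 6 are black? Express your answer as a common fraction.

1/16965

Unordered draws without replacement: count favorable combinations over C(29,6).
Favorable = C(10,0) · C(8,6) · C(11,0) = 28; total = C(29,6) = 475020.
P = 28/475020 = 1/16965 ≈ 0.0001.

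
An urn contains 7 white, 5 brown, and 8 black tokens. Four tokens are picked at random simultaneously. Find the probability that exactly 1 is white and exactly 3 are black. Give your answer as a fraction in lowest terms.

392/4845

Unordered draws without replacement: count favorable combinations over C(20,4).
Favorable = C(7,1) · C(5,0) · C(8,3) = 392; total = C(20,4) = 4845.
P = 392/4845 = 392/4845 ≈ 0.0809.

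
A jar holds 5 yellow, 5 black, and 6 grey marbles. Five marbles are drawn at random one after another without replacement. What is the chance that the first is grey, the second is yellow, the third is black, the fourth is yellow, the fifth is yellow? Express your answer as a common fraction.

5/1456

Multiply the conditional probability of each draw in order, without replacement, so each draw removes one from its color and from the total.
P = (6/16) · (5/15) · (5/14) · (4/13) · (3/12) = 5/1456 ≈ 0.0034.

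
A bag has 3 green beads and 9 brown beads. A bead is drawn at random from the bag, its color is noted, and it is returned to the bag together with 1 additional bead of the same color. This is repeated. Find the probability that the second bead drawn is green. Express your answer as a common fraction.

1/4

Condition on the first draw. If first is green (prob 3/12), second-green has prob (4)/(13); if not (prob 9/12), it has prob 3/(13).
P = (3/12)·(4/13) + (9/12)·(3/13) = 1/4 ≈ 0.2500.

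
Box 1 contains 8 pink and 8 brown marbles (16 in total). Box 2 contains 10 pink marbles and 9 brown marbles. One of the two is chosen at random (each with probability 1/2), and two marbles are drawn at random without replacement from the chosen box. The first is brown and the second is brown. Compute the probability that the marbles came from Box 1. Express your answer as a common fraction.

P(E | Box 1) = 7/30; P(E | Box 2) = 4/19.
P(E) = 1/2·7/30 + 1/2·4/19 = 253/1140.
By Bayes' rule, P(Box 1 | E) = 7/60 / 253/1140 = 133/253 ≈ 0.5257.

133/253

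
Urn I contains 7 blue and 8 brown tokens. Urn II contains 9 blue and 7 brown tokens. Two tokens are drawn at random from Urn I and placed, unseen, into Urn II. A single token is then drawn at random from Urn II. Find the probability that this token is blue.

149/270

Condition on how many of the transferred tokens are blue (from Urn I: 7 blue of 15; then Urn II has 18 total).
  0 blue: C(7,0)C(8,2)/C(15,2) = 4/15; then P = 9/18
  1 blue: C(7,1)C(8,1)/C(15,2) = 8/15; then P = 10/18
  2 blue: C(7,2)C(8,0)/C(15,2) = 1/5; then P = 11/18
P(blue from Urn II) = 149/270 ≈ 0.5519.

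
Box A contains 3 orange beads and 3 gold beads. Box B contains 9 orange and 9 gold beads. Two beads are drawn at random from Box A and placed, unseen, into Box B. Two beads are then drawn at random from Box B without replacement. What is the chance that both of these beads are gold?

113/475

Condition on how many of the transferred beads are gold (from Box A: 3 gold of 6; then Box B has 20 total).
  0 gold: C(3,0)C(3,2)/C(6,2) = 1/5; then P = C(9,2)/C(20,2) = 18/95
  1 gold: C(3,1)C(3,1)/C(6,2) = 3/5; then P = C(10,2)/C(20,2) = 9/38
  2 gold: C(3,2)C(3,0)/C(6,2) = 1/5; then P = C(11,2)/C(20,2) = 11/38
P(both gold) = 113/475 ≈ 0.2379.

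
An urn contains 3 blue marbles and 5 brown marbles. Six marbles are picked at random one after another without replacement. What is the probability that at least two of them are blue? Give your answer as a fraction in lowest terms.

Sum the hypergeometric tail for j = 2,…,3 blue marbles.
Favorable = C(3,2)·C(5,4) + C(3,3)·C(5,3) = 25; total = C(8,6) = 28.
P = 25/28 = 25/28 ≈ 0.8929.

25/28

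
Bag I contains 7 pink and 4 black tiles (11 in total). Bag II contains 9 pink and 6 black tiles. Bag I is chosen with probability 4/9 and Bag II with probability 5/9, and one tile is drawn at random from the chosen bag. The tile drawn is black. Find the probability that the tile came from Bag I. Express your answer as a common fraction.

8/19

P(black | Bag I) = 4/11; P(black | Bag II) = 2/5.
P(black) = 4/9·4/11 + 5/9·2/5 = 38/99.
By Bayes' rule, P(Bag I | black) = 16/99 / 38/99 = 8/19 ≈ 0.4211.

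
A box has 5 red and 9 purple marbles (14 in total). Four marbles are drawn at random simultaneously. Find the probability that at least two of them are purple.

906/1001

Sum the hypergeometric tail for j = 2,…,4 purple marbles.
Favorable = C(9,2)·C(5,2) + C(9,3)·C(5,1) + C(9,4)·C(5,0) = 906; total = C(14,4) = 1001.
P = 906/1001 = 906/1001 ≈ 0.9051.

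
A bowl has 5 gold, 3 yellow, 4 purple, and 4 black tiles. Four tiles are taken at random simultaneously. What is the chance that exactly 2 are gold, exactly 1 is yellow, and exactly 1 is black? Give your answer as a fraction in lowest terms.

Unordered draws without replacement: count favorable combinations over C(16,4).
Favorable = C(5,2) · C(3,1) · C(4,0) · C(4,1) = 120; total = C(16,4) = 1820.
P = 120/1820 = 6/91 ≈ 0.0659.

6/91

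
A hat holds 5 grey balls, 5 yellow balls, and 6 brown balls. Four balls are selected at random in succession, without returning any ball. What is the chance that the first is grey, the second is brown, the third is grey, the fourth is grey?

3/364

Multiply the conditional probability of each draw in order, without replacement, so each draw removes one from its color and from the total.
P = (5/16) · (6/15) · (4/14) · (3/13) = 3/364 ≈ 0.0082.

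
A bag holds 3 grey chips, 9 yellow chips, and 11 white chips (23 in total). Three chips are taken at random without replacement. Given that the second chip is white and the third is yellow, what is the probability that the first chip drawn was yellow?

8/21

P(first=yellow and the second chip is white and the third is yellow) = (9/23)·(11/22)·(8/21) = 12/161.
P(E) = Σ over first color = 9/322 + 12/161 + 15/161 = 9/46.
By Bayes, P(first=yellow | E) = 12/161 / 9/46 = 8/21 ≈ 0.3810.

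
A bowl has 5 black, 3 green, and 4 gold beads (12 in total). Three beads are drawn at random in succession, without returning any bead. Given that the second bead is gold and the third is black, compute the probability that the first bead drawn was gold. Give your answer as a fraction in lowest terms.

3/10

P(first=gold and the second bead is gold and the third is black) = (4/12)·(3/11)·(5/10) = 1/22.
P(E) = Σ over first color = 2/33 + 1/22 + 1/22 = 5/33.
By Bayes, P(first=gold | E) = 1/22 / 5/33 = 3/10 ≈ 0.3000.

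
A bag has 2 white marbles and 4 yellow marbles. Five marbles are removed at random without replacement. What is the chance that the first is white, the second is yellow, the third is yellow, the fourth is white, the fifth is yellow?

Multiply the conditional probability of each draw in order, without replacement, so each draw removes one from its color and from the total.
P = (2/6) · (4/5) · (3/4) · (1/3) · (2/2) = 1/15 ≈ 0.0667.

1/15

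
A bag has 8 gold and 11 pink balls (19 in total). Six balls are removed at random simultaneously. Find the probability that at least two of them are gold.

547/646

Sum the hypergeometric tail for j = 2,…,6 gold balls.
Favorable = C(8,2)·C(11,4) + C(8,3)·C(11,3) + C(8,4)·C(11,2) + C(8,5)·C(11,1) + C(8,6)·C(11,0) = 22974; total = C(19,6) = 27132.
P = 22974/27132 = 547/646 ≈ 0.8467.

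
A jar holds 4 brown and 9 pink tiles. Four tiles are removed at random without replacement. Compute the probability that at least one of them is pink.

714/715

Use the complement: P(at least one pink) = 1 − P(no pink).
P(none) = C(4,4)/C(13,4) = 1/715.
So P = 1 − 1/715 = 714/715 ≈ 0.9986.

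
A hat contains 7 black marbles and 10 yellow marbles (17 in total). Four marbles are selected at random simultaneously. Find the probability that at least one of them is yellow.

67/68

Use the complement: P(at least one yellow) = 1 − P(no yellow).
P(none) = C(7,4)/C(17,4) = 35/2380.
So P = 1 − 35/2380 = 67/68 ≈ 0.9853.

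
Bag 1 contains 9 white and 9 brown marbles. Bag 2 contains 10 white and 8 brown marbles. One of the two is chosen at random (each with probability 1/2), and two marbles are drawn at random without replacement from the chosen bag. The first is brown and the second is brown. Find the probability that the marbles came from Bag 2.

P(E | Bag 1) = 4/17; P(E | Bag 2) = 28/153.
P(E) = 1/2·4/17 + 1/2·28/153 = 32/153.
By Bayes' rule, P(Bag 2 | E) = 14/153 / 32/153 = 7/16 ≈ 0.4375.

7/16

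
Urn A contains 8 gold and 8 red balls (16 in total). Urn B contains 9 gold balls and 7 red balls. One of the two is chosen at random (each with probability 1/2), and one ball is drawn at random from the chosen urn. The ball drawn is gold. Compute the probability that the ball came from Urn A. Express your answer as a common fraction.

P(gold | Urn A) = 1/2; P(gold | Urn B) = 9/16.
P(gold) = 1/2·1/2 + 1/2·9/16 = 17/32.
By Bayes' rule, P(Urn A | gold) = 1/4 / 17/32 = 8/17 ≈ 0.4706.

8/17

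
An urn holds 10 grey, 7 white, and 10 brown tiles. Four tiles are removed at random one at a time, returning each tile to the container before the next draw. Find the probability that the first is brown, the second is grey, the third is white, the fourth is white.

Multiply the conditional probability of each draw in order, with replacement (the composition resets each draw).
P = (10/27) · (10/27) · (7/27) · (7/27) = 4900/531441 ≈ 0.0092.

4900/531441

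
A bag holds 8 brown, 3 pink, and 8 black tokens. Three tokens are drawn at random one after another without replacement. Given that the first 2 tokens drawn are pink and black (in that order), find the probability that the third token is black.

7/17

After removing 1 pink, 1 black, the bag has 7 black out of 17 remaining.
P(third is black | given) = 7/17 ≈ 0.4118.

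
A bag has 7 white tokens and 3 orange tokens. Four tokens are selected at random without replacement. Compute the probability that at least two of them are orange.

1/3

Sum the hypergeometric tail for j = 2,…,3 orange tokens.
Favorable = C(3,2)·C(7,2) + C(3,3)·C(7,1) = 70; total = C(10,4) = 210.
P = 70/210 = 1/3 ≈ 0.3333.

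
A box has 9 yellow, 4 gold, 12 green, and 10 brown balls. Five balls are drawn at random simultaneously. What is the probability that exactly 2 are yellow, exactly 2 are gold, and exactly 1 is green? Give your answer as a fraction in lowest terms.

324/40579

Unordered draws without replacement: count favorable combinations over C(35,5).
Favorable = C(9,2) · C(4,2) · C(12,1) · C(10,0) = 2592; total = C(35,5) = 324632.
P = 2592/324632 = 324/40579 ≈ 0.0080.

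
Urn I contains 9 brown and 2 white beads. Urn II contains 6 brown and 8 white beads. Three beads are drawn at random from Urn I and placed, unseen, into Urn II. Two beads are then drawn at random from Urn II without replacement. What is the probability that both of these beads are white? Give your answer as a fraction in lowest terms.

1783/7480

Condition on how many of the transferred beads are white (from Urn I: 2 white of 11; then Urn II has 17 total).
  0 white: C(2,0)C(9,3)/C(11,3) = 28/55; then P = C(8,2)/C(17,2) = 7/34
  1 white: C(2,1)C(9,2)/C(11,3) = 24/55; then P = C(9,2)/C(17,2) = 9/34
  2 white: C(2,2)C(9,1)/C(11,3) = 3/55; then P = C(10,2)/C(17,2) = 45/136
P(both white) = 1783/7480 ≈ 0.2384.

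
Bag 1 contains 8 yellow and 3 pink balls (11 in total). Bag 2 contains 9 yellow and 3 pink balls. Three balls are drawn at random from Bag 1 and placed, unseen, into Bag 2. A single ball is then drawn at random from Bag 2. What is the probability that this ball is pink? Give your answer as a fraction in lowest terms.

14/55

Condition on how many of the transferred balls are pink (from Bag 1: 3 pink of 11; then Bag 2 has 15 total).
  0 pink: C(3,0)C(8,3)/C(11,3) = 56/165; then P = 3/15
  1 pink: C(3,1)C(8,2)/C(11,3) = 28/55; then P = 4/15
  2 pink: C(3,2)C(8,1)/C(11,3) = 8/55; then P = 5/15
  3 pink: C(3,3)C(8,0)/C(11,3) = 1/165; then P = 6/15
P(pink from Bag 2) = 14/55 ≈ 0.2545.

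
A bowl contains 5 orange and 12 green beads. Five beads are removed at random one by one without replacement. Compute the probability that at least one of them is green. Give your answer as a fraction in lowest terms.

6187/6188

Use the complement: P(at least one green) = 1 − P(no green).
P(none) = C(5,5)/C(17,5) = 1/6188.
So P = 1 − 1/6188 = 6187/6188 ≈ 0.9998.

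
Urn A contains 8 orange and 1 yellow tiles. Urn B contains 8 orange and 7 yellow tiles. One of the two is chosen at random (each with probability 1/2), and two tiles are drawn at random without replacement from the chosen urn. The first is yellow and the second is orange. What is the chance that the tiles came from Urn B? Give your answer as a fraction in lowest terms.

12/17

P(E | Urn A) = 1/9; P(E | Urn B) = 4/15.
P(E) = 1/2·1/9 + 1/2·4/15 = 17/90.
By Bayes' rule, P(Urn B | E) = 2/15 / 17/90 = 12/17 ≈ 0.7059.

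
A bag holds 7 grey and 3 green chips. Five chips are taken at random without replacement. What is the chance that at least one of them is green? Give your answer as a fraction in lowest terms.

Use the complement: P(at least one green) = 1 − P(no green).
P(none) = C(7,5)/C(10,5) = 21/252.
So P = 1 − 21/252 = 11/12 ≈ 0.9167.

11/12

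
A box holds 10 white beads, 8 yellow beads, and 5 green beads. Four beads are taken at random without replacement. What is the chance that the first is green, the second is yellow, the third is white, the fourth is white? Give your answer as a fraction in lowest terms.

Multiply the conditional probability of each draw in order, without replacement, so each draw removes one from its color and from the total.
P = (5/23) · (8/22) · (10/21) · (9/20) = 30/1771 ≈ 0.0169.

30/1771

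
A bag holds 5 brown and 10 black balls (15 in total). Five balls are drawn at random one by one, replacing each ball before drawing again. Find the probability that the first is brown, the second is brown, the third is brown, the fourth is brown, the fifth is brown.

Multiply the conditional probability of each draw in order, with replacement (the composition resets each draw).
P = (5/15) · (5/15) · (5/15) · (5/15) · (5/15) = 1/243 ≈ 0.0041.

1/243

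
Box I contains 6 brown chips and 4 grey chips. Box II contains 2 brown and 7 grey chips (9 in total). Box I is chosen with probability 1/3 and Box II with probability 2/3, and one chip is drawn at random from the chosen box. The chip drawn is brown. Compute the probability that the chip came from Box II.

20/47

P(brown | Box I) = 3/5; P(brown | Box II) = 2/9.
P(brown) = 1/3·3/5 + 2/3·2/9 = 47/135.
By Bayes' rule, P(Box II | brown) = 4/27 / 47/135 = 20/47 ≈ 0.4255.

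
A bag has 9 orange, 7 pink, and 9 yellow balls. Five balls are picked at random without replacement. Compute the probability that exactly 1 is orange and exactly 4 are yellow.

Unordered draws without replacement: count favorable combinations over C(25,5).
Favorable = C(9,1) · C(7,0) · C(9,4) = 1134; total = C(25,5) = 53130.
P = 1134/53130 = 27/1265 ≈ 0.0213.

27/1265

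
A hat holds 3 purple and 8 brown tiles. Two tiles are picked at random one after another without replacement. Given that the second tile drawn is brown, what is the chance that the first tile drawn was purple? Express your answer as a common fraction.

P(first=purple and the second tile drawn is brown) = (3/11)·(8/10) = 12/55.
P(the second tile drawn is brown) = Σ over first color = 12/55 + 28/55 = 8/11.
By Bayes, P(first=purple | the second tile drawn is brown) = 12/55 / 8/11 = 3/10 ≈ 0.3000.

3/10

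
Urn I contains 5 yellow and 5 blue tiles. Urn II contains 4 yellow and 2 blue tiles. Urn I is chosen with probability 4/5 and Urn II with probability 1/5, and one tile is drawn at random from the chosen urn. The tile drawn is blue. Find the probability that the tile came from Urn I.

6/7

P(blue | Urn I) = 1/2; P(blue | Urn II) = 1/3.
P(blue) = 4/5·1/2 + 1/5·1/3 = 7/15.
By Bayes' rule, P(Urn I | blue) = 2/5 / 7/15 = 6/7 ≈ 0.8571.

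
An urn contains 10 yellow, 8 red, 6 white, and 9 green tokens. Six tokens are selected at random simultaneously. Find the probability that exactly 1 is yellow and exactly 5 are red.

5/9889

Unordered draws without replacement: count favorable combinations over C(33,6).
Favorable = C(10,1) · C(8,5) · C(6,0) · C(9,0) = 560; total = C(33,6) = 1107568.
P = 560/1107568 = 5/9889 ≈ 0.0005.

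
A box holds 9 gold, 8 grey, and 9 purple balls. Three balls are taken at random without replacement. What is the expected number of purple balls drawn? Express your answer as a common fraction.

By linearity of expectation, E[X] = Σ P(draw i is purple); by symmetry each draw (even without replacement) has P(purple) = 9/26.
E[X] = 3 · 9/26 = 27/26 ≈ 1.0385.

27/26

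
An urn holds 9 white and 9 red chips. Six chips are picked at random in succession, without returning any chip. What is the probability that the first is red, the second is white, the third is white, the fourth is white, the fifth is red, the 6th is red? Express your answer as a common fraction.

Multiply the conditional probability of each draw in order, without replacement, so each draw removes one from its color and from the total.
P = (9/18) · (9/17) · (8/16) · (7/15) · (8/14) · (7/13) = 21/1105 ≈ 0.0190.

21/1105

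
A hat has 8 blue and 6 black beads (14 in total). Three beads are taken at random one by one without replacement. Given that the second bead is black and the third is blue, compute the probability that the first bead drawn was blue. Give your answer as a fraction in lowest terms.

P(first=blue and the second bead is black and the third is blue) = (8/14)·(6/13)·(7/12) = 2/13.
P(E) = Σ over first color = 2/13 + 10/91 = 24/91.
By Bayes, P(first=blue | E) = 2/13 / 24/91 = 7/12 ≈ 0.5833.

7/12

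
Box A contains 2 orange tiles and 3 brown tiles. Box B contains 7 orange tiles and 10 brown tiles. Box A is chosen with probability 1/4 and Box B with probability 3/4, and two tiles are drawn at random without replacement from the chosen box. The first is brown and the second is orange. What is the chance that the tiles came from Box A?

P(E | Box A) = 3/10; P(E | Box B) = 35/136.
P(E) = 1/4·3/10 + 3/4·35/136 = 729/2720.
By Bayes' rule, P(Box A | E) = 3/40 / 729/2720 = 68/243 ≈ 0.2798.

68/243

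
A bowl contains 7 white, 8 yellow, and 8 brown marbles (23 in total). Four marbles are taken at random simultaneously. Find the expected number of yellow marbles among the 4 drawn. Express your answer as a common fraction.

By linearity of expectation, E[X] = Σ P(draw i is yellow); by symmetry each draw (even without replacement) has P(yellow) = 8/23.
E[X] = 4 · 8/23 = 32/23 ≈ 1.3913.

32/23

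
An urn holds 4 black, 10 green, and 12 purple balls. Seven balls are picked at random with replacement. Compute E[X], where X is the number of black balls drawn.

14/13

By linearity of expectation, E[X] = Σ P(draw i is black); each independent draw has P(black) = 4/26.
E[X] = 7 · 4/26 = 14/13 ≈ 1.0769.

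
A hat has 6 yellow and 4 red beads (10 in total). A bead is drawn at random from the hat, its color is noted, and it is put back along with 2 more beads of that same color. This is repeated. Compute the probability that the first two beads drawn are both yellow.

After a yellow draw the hat holds 8 yellow out of 12.
P = (6/10)·(8/12) = 2/5 ≈ 0.4000.

2/5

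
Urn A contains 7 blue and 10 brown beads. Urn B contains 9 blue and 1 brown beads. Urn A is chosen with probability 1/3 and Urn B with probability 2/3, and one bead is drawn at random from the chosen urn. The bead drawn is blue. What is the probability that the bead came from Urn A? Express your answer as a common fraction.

35/188

P(blue | Urn A) = 7/17; P(blue | Urn B) = 9/10.
P(blue) = 1/3·7/17 + 2/3·9/10 = 188/255.
By Bayes' rule, P(Urn A | blue) = 7/51 / 188/255 = 35/188 ≈ 0.1862.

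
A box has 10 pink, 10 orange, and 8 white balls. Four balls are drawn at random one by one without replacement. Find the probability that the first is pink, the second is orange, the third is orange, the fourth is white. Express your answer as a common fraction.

4/273

Multiply the conditional probability of each draw in order, without replacement, so each draw removes one from its color and from the total.
P = (10/28) · (10/27) · (9/26) · (8/25) = 4/273 ≈ 0.0147.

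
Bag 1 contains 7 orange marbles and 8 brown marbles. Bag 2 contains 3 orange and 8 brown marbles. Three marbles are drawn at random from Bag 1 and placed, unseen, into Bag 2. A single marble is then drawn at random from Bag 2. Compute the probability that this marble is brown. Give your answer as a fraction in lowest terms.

Condition on how many of the transferred marbles are brown (from Bag 1: 8 brown of 15; then Bag 2 has 14 total).
  0 brown: C(8,0)C(7,3)/C(15,3) = 1/13; then P = 8/14
  1 brown: C(8,1)C(7,2)/C(15,3) = 24/65; then P = 9/14
  2 brown: C(8,2)C(7,1)/C(15,3) = 28/65; then P = 10/14
  3 brown: C(8,3)C(7,0)/C(15,3) = 8/65; then P = 11/14
P(brown from Bag 2) = 24/35 ≈ 0.6857.

24/35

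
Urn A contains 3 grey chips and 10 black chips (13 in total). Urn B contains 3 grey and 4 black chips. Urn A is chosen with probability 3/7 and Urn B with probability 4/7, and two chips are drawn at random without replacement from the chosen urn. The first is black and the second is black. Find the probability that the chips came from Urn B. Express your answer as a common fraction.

P(E | Urn A) = 15/26; P(E | Urn B) = 2/7.
P(E) = 3/7·15/26 + 4/7·2/7 = 523/1274.
By Bayes' rule, P(Urn B | E) = 8/49 / 523/1274 = 208/523 ≈ 0.3977.

208/523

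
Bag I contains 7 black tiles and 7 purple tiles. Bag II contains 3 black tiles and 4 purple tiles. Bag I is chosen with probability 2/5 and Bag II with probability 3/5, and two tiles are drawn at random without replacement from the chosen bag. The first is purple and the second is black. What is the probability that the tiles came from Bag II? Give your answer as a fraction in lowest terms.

78/127

P(E | Bag I) = 7/26; P(E | Bag II) = 2/7.
P(E) = 2/5·7/26 + 3/5·2/7 = 127/455.
By Bayes' rule, P(Bag II | E) = 6/35 / 127/455 = 78/127 ≈ 0.6142.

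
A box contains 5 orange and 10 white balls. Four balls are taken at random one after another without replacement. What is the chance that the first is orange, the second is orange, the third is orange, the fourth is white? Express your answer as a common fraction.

5/273

Multiply the conditional probability of each draw in order, without replacement, so each draw removes one from its color and from the total.
P = (5/15) · (4/14) · (3/13) · (10/12) = 5/273 ≈ 0.0183.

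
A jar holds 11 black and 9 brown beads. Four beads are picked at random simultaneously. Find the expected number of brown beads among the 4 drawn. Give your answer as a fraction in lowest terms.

9/5

By linearity of expectation, E[X] = Σ P(draw i is brown); by symmetry each draw (even without replacement) has P(brown) = 9/20.
E[X] = 4 · 9/20 = 9/5 ≈ 1.8000.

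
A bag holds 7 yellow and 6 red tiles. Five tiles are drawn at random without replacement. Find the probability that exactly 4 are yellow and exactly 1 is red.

70/429

Unordered draws without replacement: count favorable combinations over C(13,5).
Favorable = C(7,4) · C(6,1) = 210; total = C(13,5) = 1287.
P = 210/1287 = 70/429 ≈ 0.1632.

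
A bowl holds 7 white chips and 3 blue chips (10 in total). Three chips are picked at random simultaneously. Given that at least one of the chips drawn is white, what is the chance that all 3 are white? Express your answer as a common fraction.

5/17

P(all 3 white) = C(7,3)/C(10,3) = 7/24; P(at least one white) = 1 − C(3,3)/C(10,3) = 119/120.
Since 'all 3 white' ⊆ 'at least one white', P(all 3 | at least one) = 7/24 / 119/120 = 5/17 ≈ 0.2941.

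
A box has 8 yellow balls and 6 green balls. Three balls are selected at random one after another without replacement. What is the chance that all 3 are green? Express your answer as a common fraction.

Unordered draws without replacement: count favorable combinations over C(14,3).
Favorable = C(8,0) · C(6,3) = 20; total = C(14,3) = 364.
P = 20/364 = 5/91 ≈ 0.0549.

5/91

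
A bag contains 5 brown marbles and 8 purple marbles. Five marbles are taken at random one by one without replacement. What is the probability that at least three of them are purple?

322/429

Sum the hypergeometric tail for j = 3,…,5 purple marbles.
Favorable = C(8,3)·C(5,2) + C(8,4)·C(5,1) + C(8,5)·C(5,0) = 966; total = C(13,5) = 1287.
P = 966/1287 = 322/429 ≈ 0.7506.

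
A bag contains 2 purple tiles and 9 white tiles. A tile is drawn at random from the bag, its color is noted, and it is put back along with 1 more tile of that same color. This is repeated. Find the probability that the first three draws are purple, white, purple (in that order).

Track the composition after each reinforcement of +1.
P = (2/11) · (9/12) · (3/13) = 9/286 ≈ 0.0315.

9/286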